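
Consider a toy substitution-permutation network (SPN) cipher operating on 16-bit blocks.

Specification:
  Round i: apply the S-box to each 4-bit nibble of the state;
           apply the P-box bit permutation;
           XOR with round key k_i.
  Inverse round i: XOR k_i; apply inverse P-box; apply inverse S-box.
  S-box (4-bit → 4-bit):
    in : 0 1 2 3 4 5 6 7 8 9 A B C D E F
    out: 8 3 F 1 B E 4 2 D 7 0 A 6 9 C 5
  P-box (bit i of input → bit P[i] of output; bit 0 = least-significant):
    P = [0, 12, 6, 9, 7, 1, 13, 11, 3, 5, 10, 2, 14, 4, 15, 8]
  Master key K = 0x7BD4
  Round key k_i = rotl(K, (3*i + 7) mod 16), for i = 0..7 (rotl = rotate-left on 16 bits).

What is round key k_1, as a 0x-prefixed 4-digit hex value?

0x51EF

K = 0x7BD4
k_0 = rotl(K, (3*0+7) mod 16) = rotl(K, 7) = 0xEA3D
k_1 = rotl(K, (3*1+7) mod 16) = rotl(K, 10) = 0x51EF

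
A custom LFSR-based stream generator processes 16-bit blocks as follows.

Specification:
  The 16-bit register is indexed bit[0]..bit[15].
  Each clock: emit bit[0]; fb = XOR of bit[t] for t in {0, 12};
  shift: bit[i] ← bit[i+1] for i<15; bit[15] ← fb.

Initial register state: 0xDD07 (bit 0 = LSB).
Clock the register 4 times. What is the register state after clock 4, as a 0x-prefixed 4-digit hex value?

reg_0 = 0xDD07
clock 1: out=1, reg = 0x6E83
clock 2: out=1, reg = 0xB741
clock 3: out=1, reg = 0x5BA0
clock 4: out=0, reg = 0xADD0

0xADD0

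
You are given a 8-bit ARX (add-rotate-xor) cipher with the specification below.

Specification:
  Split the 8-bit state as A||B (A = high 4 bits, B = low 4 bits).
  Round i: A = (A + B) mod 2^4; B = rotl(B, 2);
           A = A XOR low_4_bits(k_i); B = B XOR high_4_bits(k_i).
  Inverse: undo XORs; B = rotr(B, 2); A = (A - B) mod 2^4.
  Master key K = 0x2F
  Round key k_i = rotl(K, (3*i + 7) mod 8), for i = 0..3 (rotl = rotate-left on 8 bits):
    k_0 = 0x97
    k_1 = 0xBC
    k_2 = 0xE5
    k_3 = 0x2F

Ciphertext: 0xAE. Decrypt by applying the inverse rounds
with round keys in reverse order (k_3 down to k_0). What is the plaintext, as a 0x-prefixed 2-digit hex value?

0x4A

s_0 = ciphertext = 0xAE
s_1 = InvRound(s_0, k_3) = 0x23
s_2 = InvRound(s_1, k_2) = 0x07
s_3 = InvRound(s_2, k_1) = 0x93
s_4 = InvRound(s_3, k_0) = 0x4A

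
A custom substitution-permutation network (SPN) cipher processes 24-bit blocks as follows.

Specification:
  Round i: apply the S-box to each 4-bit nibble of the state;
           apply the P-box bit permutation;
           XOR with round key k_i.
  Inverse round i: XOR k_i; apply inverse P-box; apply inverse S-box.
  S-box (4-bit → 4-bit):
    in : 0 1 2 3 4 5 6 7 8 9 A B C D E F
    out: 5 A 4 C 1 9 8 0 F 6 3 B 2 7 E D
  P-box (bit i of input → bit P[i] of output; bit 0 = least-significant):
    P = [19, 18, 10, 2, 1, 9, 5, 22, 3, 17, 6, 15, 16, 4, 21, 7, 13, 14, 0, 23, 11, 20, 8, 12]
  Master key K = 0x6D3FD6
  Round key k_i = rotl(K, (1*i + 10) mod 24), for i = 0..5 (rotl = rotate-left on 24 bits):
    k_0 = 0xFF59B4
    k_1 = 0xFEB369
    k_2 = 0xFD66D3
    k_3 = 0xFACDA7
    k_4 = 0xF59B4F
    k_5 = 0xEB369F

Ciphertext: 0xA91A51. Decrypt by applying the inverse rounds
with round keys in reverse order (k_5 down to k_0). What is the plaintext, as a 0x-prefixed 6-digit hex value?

s_0 = ciphertext = 0xA91A51
s_1 = InvRound(s_0, k_5) = 0x446D53
s_2 = InvRound(s_1, k_4) = 0x1BD5C3
s_3 = InvRound(s_2, k_3) = 0x560236
s_4 = InvRound(s_3, k_2) = 0x78F92F
s_5 = InvRound(s_4, k_1) = 0x4179A1
s_6 = InvRound(s_5, k_0) = 0xCF9C7B

0xCF9C7B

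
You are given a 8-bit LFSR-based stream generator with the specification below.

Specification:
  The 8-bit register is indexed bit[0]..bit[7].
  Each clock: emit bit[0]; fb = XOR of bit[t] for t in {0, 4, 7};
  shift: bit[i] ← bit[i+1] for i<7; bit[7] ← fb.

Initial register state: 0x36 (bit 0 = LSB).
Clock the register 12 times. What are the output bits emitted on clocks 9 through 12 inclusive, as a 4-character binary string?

1100

reg_0 = 0x36
clock 1: out=0, reg = 0x9B
clock 2: out=1, reg = 0xCD
clock 3: out=1, reg = 0x66
clock 4: out=0, reg = 0x33
clock 5: out=1, reg = 0x19
clock 6: out=1, reg = 0x0C
clock 7: out=0, reg = 0x06
clock 8: out=0, reg = 0x03
clock 9: out=1, reg = 0x81
clock 10: out=1, reg = 0x40
clock 11: out=0, reg = 0x20
clock 12: out=0, reg = 0x10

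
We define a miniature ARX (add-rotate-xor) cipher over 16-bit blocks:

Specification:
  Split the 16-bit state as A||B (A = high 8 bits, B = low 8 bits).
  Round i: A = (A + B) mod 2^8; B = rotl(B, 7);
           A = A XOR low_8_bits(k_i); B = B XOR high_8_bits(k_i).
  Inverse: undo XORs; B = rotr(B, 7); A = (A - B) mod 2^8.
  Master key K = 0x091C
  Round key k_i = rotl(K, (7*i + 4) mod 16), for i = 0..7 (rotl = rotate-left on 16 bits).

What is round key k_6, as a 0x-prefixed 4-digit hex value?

K = 0x091C
k_0 = rotl(K, (7*0+4) mod 16) = rotl(K, 4) = 0x91C0
k_1 = rotl(K, (7*1+4) mod 16) = rotl(K, 11) = 0xE048
k_2 = rotl(K, (7*2+4) mod 16) = rotl(K, 2) = 0x2470
k_3 = rotl(K, (7*3+4) mod 16) = rotl(K, 9) = 0x3812
k_4 = rotl(K, (7*4+4) mod 16) = rotl(K, 0) = 0x091C
k_5 = rotl(K, (7*5+4) mod 16) = rotl(K, 7) = 0x8E04
k_6 = rotl(K, (7*6+4) mod 16) = rotl(K, 14) = 0x0247

0x0247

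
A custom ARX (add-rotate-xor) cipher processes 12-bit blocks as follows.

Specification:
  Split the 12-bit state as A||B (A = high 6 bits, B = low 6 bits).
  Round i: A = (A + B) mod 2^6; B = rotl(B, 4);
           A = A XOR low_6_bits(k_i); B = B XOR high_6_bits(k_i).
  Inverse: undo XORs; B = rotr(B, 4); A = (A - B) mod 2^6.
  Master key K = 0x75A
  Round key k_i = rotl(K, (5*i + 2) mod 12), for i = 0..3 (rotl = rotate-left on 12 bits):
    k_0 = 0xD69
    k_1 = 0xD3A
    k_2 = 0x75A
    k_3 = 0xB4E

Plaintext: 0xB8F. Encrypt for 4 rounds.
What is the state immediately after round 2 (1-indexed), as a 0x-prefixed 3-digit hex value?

0x815

s_0 = plaintext = 0xB8F
s_1 = Round(s_0, k_0) = 0x506
s_2 = Round(s_1, k_1) = 0x815
s_3 = Round(s_2, k_2) = 0xBC8
s_4 = Round(s_3, k_3) = 0xE6F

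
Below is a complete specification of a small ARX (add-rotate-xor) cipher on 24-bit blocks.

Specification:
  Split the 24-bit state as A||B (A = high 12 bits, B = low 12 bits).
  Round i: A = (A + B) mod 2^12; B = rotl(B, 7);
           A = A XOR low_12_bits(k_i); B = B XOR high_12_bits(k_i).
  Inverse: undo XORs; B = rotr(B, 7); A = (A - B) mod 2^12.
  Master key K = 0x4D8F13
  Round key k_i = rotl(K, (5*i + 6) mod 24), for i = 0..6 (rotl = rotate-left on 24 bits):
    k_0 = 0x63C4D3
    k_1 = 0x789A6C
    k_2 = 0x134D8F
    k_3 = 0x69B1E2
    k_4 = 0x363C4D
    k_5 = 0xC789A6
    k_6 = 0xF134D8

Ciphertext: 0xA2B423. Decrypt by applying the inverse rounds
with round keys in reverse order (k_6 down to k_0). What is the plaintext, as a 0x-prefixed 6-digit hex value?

s_0 = ciphertext = 0xA2B423
s_1 = InvRound(s_0, k_6) = 0x8DD616
s_2 = InvRound(s_1, k_5) = 0x3A7DD4
s_3 = InvRound(s_2, k_4) = 0x8ED6FD
s_4 = InvRound(s_3, k_3) = 0xC4FCC0
s_5 = InvRound(s_4, k_2) = 0x325E9B
s_6 = InvRound(s_5, k_1) = 0x6F7252
s_7 = InvRound(s_6, k_0) = 0x45CDC8

0x45CDC8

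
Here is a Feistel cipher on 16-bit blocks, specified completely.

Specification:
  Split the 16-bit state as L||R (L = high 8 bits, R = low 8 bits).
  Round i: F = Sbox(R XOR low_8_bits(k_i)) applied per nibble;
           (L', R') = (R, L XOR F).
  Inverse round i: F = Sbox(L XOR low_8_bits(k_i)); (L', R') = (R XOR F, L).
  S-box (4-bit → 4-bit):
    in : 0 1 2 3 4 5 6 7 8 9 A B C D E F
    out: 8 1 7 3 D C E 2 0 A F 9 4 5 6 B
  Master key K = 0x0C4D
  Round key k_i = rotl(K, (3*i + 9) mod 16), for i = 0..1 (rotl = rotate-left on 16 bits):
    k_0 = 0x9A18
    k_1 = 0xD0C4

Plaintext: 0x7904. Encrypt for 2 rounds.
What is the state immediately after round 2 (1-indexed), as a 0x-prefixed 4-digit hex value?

s_0 = plaintext = 0x7904
s_1 = Round(s_0, k_0) = 0x046D
s_2 = Round(s_1, k_1) = 0x6DFE

0x6DFE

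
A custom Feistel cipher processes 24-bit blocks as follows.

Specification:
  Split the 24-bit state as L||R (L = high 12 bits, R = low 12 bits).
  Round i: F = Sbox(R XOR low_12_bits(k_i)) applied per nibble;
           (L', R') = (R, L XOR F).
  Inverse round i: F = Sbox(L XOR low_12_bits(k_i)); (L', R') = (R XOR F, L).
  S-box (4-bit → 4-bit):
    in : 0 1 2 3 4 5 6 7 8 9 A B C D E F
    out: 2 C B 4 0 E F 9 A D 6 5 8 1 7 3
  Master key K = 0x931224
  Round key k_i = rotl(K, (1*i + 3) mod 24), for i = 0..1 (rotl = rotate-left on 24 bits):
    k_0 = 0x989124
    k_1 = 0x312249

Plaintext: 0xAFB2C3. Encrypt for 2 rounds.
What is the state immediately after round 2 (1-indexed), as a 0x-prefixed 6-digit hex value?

0xE82A46

s_0 = plaintext = 0xAFB2C3
s_1 = Round(s_0, k_0) = 0x2C3E82
s_2 = Round(s_1, k_1) = 0xE82A46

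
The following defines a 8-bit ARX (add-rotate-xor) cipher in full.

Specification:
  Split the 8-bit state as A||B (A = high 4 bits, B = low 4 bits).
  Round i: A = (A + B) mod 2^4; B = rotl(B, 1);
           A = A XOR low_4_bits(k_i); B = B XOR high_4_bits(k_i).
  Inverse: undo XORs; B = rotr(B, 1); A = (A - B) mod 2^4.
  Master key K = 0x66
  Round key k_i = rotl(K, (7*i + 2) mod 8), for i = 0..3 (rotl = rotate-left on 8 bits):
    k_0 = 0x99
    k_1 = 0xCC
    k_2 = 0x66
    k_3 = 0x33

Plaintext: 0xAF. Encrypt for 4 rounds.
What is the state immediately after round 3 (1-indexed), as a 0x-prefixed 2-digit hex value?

0xC6

s_0 = plaintext = 0xAF
s_1 = Round(s_0, k_0) = 0x06
s_2 = Round(s_1, k_1) = 0xA0
s_3 = Round(s_2, k_2) = 0xC6
s_4 = Round(s_3, k_3) = 0x1F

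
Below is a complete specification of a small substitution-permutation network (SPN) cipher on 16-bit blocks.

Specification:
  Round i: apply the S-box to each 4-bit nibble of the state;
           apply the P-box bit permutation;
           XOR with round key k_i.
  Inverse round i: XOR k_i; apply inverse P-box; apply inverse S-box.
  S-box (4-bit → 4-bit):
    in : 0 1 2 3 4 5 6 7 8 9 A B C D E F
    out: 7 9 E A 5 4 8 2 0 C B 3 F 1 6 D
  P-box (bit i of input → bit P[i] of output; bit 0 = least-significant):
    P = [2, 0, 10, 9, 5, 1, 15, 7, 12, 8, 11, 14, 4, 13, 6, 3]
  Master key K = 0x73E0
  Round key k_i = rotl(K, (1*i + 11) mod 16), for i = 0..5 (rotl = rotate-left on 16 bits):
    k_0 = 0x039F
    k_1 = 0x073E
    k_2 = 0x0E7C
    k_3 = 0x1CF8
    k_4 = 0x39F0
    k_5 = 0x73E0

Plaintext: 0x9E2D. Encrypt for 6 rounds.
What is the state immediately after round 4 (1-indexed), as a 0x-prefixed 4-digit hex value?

s_0 = plaintext = 0x9E2D
s_1 = Round(s_0, k_0) = 0x8A51
s_2 = Round(s_1, k_1) = 0xD43A
s_3 = Round(s_2, k_2) = 0x14EB
s_4 = Round(s_3, k_3) = 0x84E7
s_5 = Round(s_4, k_4) = 0xA1F3
s_6 = Round(s_5, k_5) = 0x8159

0x84E7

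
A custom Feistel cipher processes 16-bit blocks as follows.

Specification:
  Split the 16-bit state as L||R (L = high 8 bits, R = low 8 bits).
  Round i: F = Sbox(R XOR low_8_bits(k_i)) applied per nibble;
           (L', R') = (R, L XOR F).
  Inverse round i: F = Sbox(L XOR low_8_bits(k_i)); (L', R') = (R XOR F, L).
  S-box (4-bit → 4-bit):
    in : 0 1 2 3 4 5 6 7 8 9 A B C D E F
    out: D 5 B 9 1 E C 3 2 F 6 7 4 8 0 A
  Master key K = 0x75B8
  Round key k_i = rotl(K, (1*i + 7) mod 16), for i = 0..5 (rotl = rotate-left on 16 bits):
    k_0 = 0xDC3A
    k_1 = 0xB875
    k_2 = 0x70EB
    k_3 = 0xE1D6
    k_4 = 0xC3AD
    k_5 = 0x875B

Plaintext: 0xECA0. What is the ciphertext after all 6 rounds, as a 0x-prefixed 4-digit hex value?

s_0 = plaintext = 0xECA0
s_1 = Round(s_0, k_0) = 0xA01A
s_2 = Round(s_1, k_1) = 0x1A6A
s_3 = Round(s_2, k_2) = 0x6A3F
s_4 = Round(s_3, k_3) = 0x3F65
s_5 = Round(s_4, k_4) = 0x657D
s_6 = Round(s_5, k_5) = 0x7DD9

0x7DD9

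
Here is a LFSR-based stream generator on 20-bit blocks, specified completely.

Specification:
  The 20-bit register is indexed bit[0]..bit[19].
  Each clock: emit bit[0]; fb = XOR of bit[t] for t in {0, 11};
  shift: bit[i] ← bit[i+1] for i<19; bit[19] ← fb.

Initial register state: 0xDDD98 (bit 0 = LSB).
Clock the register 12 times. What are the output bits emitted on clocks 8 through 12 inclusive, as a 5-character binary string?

reg_0 = 0xDDD98
clock 1: out=0, reg = 0xEEECC
clock 2: out=0, reg = 0xF7766
clock 3: out=0, reg = 0x7BBB3
clock 4: out=1, reg = 0x3DDD9
clock 5: out=1, reg = 0x1EEEC
clock 6: out=0, reg = 0x8F776
clock 7: out=0, reg = 0x47BBB
clock 8: out=1, reg = 0x23DDD
clock 9: out=1, reg = 0x11EEE
clock 10: out=0, reg = 0x88F77
clock 11: out=1, reg = 0x447BB
clock 12: out=1, reg = 0xA23DD

11011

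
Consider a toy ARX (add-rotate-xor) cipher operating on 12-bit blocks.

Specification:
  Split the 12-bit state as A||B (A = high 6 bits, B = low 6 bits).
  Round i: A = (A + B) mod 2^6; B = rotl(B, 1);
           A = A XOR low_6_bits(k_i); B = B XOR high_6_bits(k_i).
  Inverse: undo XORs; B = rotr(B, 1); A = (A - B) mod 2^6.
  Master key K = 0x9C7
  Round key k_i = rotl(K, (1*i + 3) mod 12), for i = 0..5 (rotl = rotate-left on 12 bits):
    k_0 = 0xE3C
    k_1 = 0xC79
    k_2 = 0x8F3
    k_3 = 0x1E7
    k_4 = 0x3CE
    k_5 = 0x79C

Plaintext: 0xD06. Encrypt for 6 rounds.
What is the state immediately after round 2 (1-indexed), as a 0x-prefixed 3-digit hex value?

0x0D8

s_0 = plaintext = 0xD06
s_1 = Round(s_0, k_0) = 0x1B4
s_2 = Round(s_1, k_1) = 0x0D8
s_3 = Round(s_2, k_2) = 0xA13
s_4 = Round(s_3, k_3) = 0x721
s_5 = Round(s_4, k_4) = 0xCCC
s_6 = Round(s_5, k_5) = 0x8C6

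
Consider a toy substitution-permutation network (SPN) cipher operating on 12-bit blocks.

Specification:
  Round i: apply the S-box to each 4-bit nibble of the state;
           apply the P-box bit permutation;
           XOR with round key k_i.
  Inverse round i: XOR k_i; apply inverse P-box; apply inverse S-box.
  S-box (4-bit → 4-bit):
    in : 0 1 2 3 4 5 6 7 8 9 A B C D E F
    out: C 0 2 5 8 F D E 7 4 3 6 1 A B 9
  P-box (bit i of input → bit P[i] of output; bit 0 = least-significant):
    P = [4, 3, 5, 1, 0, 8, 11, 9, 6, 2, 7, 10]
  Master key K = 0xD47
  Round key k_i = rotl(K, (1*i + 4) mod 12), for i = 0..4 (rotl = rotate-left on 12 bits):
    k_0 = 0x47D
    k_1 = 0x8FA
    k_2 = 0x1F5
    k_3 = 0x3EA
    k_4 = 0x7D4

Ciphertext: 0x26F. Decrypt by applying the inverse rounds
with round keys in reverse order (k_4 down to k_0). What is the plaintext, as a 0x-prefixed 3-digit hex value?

0x5B2

s_0 = ciphertext = 0x26F
s_1 = InvRound(s_0, k_4) = 0x0A5
s_2 = InvRound(s_1, k_3) = 0xAED
s_3 = InvRound(s_2, k_2) = 0x17A
s_4 = InvRound(s_3, k_1) = 0x9B1
s_5 = InvRound(s_4, k_0) = 0x5B2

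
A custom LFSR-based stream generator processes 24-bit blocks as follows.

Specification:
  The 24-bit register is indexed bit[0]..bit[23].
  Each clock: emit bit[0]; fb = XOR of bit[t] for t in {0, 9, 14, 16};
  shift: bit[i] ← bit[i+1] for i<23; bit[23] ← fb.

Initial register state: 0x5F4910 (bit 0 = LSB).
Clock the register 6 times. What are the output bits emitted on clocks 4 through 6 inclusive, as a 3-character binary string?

reg_0 = 0x5F4910
clock 1: out=0, reg = 0x2FA488
clock 2: out=0, reg = 0x97D244
clock 3: out=0, reg = 0xCBE922
clock 4: out=0, reg = 0x65F491
clock 5: out=1, reg = 0xB2FA48
clock 6: out=0, reg = 0x597D24

010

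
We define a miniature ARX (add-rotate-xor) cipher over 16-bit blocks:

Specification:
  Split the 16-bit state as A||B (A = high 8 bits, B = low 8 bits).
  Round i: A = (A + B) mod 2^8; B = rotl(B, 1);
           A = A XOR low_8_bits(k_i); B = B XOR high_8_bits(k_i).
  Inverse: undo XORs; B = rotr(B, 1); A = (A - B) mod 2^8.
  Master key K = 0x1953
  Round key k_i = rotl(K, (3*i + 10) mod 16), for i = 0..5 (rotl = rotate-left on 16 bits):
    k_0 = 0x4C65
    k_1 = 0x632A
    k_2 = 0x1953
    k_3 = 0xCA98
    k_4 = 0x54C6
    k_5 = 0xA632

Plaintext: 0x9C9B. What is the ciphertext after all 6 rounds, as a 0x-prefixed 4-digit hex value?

0x58B4

s_0 = plaintext = 0x9C9B
s_1 = Round(s_0, k_0) = 0x527B
s_2 = Round(s_1, k_1) = 0xE795
s_3 = Round(s_2, k_2) = 0x2F32
s_4 = Round(s_3, k_3) = 0xF9AE
s_5 = Round(s_4, k_4) = 0x6109
s_6 = Round(s_5, k_5) = 0x58B4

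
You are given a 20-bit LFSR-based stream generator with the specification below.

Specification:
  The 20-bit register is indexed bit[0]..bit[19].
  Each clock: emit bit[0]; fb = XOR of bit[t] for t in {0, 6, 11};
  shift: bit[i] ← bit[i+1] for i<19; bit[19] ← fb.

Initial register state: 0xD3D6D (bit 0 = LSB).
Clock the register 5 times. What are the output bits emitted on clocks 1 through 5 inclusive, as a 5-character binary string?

10110

reg_0 = 0xD3D6D
clock 1: out=1, reg = 0xE9EB6
clock 2: out=0, reg = 0xF4F5B
clock 3: out=1, reg = 0xFA7AD
clock 4: out=1, reg = 0xFD3D6
clock 5: out=0, reg = 0xFE9EB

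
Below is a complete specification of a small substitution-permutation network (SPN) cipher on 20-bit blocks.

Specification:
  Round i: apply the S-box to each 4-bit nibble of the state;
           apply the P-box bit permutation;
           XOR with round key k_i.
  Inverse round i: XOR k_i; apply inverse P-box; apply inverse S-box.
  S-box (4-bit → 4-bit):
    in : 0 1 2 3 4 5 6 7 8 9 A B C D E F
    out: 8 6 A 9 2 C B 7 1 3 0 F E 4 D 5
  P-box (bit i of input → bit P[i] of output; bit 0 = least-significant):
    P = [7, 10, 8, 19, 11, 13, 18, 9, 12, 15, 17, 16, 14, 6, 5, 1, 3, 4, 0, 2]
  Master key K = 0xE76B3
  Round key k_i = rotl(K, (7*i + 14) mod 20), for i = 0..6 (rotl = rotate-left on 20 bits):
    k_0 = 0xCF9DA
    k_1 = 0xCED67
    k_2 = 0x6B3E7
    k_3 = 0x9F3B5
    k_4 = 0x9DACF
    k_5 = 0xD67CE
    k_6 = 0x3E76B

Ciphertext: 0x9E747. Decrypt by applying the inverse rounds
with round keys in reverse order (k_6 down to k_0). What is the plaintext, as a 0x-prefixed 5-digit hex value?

s_0 = ciphertext = 0x9E747
s_1 = InvRound(s_0, k_6) = 0x3DDA0
s_2 = InvRound(s_1, k_5) = 0x3C7B0
s_3 = InvRound(s_2, k_4) = 0xBCF8C
s_4 = InvRound(s_3, k_3) = 0x7DF94
s_5 = InvRound(s_4, k_2) = 0x1B094
s_6 = InvRound(s_5, k_1) = 0x1B3FB
s_7 = InvRound(s_6, k_0) = 0xDF0E0

0xDF0E0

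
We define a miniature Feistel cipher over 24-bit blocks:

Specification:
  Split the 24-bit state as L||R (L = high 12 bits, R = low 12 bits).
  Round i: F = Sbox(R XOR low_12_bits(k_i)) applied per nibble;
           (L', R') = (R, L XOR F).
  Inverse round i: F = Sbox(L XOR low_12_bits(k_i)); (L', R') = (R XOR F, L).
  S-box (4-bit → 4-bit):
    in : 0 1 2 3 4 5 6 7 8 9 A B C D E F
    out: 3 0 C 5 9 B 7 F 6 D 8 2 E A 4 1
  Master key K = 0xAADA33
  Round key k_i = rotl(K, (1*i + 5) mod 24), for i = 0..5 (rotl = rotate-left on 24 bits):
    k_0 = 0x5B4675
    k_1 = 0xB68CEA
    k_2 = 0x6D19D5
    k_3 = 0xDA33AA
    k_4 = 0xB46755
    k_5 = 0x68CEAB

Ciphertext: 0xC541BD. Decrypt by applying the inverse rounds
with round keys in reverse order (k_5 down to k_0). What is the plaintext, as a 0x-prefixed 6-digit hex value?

s_0 = ciphertext = 0xC541BD
s_1 = InvRound(s_0, k_5) = 0xDACC54
s_2 = InvRound(s_1, k_4) = 0x449DAC
s_3 = InvRound(s_2, k_3) = 0x2E9449
s_4 = InvRound(s_3, k_2) = 0x6172E9
s_5 = InvRound(s_4, k_1) = 0xAF3617
s_6 = InvRound(s_5, k_0) = 0x870AF3

0x870AF3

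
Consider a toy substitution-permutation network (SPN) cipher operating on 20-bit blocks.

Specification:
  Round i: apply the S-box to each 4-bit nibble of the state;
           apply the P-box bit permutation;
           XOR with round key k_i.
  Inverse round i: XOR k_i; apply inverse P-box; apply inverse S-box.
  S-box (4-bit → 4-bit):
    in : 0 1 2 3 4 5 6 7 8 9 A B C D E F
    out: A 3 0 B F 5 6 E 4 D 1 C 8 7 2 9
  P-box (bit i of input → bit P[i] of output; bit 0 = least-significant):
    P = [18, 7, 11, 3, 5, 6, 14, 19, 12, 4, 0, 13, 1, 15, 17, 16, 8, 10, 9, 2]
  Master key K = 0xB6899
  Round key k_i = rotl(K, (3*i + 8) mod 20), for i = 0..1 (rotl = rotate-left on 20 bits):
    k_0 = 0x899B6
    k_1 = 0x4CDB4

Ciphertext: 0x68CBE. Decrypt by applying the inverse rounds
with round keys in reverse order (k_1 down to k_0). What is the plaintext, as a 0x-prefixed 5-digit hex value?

0x5DE5B

s_0 = ciphertext = 0x68CBE
s_1 = InvRound(s_0, k_1) = 0xA528C
s_2 = InvRound(s_1, k_0) = 0x5DE5B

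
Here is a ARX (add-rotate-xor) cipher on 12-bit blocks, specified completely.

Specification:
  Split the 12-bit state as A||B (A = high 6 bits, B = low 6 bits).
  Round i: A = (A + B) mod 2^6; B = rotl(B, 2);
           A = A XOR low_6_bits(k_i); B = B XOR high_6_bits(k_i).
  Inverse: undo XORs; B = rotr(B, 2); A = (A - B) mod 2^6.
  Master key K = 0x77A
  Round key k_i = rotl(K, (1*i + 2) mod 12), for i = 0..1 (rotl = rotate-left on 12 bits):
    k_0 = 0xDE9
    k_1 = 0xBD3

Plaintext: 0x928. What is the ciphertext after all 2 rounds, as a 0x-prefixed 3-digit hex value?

0xA7A

s_0 = plaintext = 0x928
s_1 = Round(s_0, k_0) = 0x955
s_2 = Round(s_1, k_1) = 0xA7A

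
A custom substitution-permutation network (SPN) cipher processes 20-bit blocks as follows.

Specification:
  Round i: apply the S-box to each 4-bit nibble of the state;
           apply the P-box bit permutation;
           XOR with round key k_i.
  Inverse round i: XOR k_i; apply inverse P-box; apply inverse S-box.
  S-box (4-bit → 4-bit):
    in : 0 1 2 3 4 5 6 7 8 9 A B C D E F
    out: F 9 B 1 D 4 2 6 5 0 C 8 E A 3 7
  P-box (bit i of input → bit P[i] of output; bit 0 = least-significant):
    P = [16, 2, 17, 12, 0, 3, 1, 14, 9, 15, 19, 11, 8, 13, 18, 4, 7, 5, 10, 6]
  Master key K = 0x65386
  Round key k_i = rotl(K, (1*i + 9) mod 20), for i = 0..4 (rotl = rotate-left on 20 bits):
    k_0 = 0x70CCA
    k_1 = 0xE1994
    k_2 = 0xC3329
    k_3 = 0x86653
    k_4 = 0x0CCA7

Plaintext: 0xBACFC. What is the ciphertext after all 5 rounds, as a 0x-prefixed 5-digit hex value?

s_0 = plaintext = 0xBACFC
s_1 = Round(s_0, k_0) = 0x99495
s_2 = Round(s_1, k_1) = 0x41394
s_3 = Round(s_2, k_2) = 0xF24F9
s_4 = Round(s_3, k_3) = 0x049E8
s_5 = Round(s_4, k_4) = 0x7C95E

0x7C95E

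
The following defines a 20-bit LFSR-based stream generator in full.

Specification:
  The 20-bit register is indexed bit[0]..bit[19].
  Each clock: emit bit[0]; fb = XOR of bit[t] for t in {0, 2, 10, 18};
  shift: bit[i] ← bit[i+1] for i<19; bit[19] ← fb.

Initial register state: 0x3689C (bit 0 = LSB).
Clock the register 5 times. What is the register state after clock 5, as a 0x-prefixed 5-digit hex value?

reg_0 = 0x3689C
clock 1: out=0, reg = 0x9B44E
clock 2: out=0, reg = 0x4DA27
clock 3: out=1, reg = 0xA6D13
clock 4: out=1, reg = 0x53689
clock 5: out=1, reg = 0xA9B44

0xA9B44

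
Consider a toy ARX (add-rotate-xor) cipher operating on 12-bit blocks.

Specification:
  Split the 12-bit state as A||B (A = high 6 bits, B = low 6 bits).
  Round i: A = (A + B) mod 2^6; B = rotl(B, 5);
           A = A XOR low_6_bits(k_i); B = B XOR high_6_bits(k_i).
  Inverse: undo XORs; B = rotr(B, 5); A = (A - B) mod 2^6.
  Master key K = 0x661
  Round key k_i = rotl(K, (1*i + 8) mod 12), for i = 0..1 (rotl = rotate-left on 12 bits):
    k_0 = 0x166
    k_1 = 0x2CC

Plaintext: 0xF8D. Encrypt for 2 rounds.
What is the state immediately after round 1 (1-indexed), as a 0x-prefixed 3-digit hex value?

0xB63

s_0 = plaintext = 0xF8D
s_1 = Round(s_0, k_0) = 0xB63
s_2 = Round(s_1, k_1) = 0x73A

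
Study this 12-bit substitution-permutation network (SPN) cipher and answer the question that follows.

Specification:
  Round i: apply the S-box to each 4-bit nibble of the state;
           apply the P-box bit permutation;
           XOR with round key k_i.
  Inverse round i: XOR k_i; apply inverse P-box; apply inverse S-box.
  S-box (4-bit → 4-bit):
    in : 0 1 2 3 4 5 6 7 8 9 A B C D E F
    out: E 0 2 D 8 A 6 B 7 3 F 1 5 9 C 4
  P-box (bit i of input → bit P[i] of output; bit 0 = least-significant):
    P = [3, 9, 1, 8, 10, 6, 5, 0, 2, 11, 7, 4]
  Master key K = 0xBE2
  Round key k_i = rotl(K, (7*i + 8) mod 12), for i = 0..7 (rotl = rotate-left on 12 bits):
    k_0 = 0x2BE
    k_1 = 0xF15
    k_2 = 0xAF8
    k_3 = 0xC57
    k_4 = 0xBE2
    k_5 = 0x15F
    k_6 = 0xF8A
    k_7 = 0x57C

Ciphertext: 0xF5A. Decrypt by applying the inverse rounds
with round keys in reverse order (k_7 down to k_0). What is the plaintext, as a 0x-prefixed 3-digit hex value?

s_0 = ciphertext = 0xF5A
s_1 = InvRound(s_0, k_7) = 0x9F6
s_2 = InvRound(s_1, k_6) = 0xD89
s_3 = InvRound(s_2, k_5) = 0xA9F
s_4 = InvRound(s_3, k_4) = 0xD0D
s_5 = InvRound(s_4, k_3) = 0x423
s_6 = InvRound(s_5, k_2) = 0x078
s_7 = InvRound(s_6, k_1) = 0x9A7
s_8 = InvRound(s_7, k_0) = 0x547

0x547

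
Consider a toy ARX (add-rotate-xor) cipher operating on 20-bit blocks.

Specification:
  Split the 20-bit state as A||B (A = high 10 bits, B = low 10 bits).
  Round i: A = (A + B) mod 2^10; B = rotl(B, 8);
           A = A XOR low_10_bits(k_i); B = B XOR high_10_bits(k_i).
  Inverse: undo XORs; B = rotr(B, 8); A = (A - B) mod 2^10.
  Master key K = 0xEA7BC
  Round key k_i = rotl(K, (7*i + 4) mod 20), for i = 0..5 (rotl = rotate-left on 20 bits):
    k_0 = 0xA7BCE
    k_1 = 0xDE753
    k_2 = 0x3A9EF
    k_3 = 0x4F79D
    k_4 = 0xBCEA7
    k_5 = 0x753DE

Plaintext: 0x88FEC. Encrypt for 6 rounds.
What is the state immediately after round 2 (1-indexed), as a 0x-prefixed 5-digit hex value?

s_0 = plaintext = 0x88FEC
s_1 = Round(s_0, k_0) = 0x70665
s_2 = Round(s_1, k_1) = 0xDD6E0
s_3 = Round(s_2, k_2) = 0xEE852
s_4 = Round(s_3, k_3) = 0xE4729
s_5 = Round(s_4, k_4) = 0x07739
s_6 = Round(s_5, k_5) = 0x2201A

0xDD6E0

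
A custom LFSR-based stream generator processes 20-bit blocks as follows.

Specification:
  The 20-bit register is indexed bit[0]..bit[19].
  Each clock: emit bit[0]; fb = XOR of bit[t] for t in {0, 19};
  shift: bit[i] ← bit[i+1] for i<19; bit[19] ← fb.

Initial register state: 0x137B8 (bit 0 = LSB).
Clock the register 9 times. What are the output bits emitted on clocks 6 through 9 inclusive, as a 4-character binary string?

reg_0 = 0x137B8
clock 1: out=0, reg = 0x09BDC
clock 2: out=0, reg = 0x04DEE
clock 3: out=0, reg = 0x026F7
clock 4: out=1, reg = 0x8137B
clock 5: out=1, reg = 0x409BD
clock 6: out=1, reg = 0xA04DE
clock 7: out=0, reg = 0xD026F
clock 8: out=1, reg = 0x68137
clock 9: out=1, reg = 0xB409B

1011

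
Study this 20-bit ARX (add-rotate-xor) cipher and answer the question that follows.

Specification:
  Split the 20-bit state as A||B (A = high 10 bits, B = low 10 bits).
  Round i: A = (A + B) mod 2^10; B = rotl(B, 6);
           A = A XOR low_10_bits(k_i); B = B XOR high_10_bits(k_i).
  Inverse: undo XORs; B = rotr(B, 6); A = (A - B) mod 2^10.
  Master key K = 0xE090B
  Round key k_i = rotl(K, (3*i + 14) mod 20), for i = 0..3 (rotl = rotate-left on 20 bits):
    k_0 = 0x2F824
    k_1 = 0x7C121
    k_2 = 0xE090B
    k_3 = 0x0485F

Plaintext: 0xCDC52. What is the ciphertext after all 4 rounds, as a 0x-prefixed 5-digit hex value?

0x0DC65

s_0 = plaintext = 0xCDC52
s_1 = Round(s_0, k_0) = 0xEB43B
s_2 = Round(s_1, k_1) = 0xB2733
s_3 = Round(s_2, k_2) = 0x3DF71
s_4 = Round(s_3, k_3) = 0x0DC65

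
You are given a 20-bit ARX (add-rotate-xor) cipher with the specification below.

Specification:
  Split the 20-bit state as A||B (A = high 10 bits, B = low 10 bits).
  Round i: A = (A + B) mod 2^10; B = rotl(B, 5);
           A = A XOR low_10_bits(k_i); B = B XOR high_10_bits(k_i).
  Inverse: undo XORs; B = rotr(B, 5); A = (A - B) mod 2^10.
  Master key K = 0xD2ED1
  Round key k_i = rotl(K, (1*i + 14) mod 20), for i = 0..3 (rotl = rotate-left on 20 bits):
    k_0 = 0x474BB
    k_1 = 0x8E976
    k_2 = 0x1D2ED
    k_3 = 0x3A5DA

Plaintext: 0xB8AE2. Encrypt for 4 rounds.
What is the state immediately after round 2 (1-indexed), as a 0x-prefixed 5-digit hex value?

s_0 = plaintext = 0xB8AE2
s_1 = Round(s_0, k_0) = 0x5FD4A
s_2 = Round(s_1, k_1) = 0xEFF70
s_3 = Round(s_2, k_2) = 0x70A6F
s_4 = Round(s_3, k_3) = 0x7AD1A

0xEFF70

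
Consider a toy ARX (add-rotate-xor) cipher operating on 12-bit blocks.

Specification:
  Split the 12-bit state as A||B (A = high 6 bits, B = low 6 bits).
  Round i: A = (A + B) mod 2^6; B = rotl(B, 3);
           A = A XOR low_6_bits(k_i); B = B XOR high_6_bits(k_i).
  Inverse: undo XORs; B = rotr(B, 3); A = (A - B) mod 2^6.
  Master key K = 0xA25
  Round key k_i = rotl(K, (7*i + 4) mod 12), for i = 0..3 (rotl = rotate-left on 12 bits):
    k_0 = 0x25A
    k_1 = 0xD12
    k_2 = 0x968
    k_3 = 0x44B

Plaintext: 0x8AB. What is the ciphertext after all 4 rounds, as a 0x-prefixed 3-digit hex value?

0xD6B

s_0 = plaintext = 0x8AB
s_1 = Round(s_0, k_0) = 0x5D4
s_2 = Round(s_1, k_1) = 0xE56
s_3 = Round(s_2, k_2) = 0x9D7
s_4 = Round(s_3, k_3) = 0xD6B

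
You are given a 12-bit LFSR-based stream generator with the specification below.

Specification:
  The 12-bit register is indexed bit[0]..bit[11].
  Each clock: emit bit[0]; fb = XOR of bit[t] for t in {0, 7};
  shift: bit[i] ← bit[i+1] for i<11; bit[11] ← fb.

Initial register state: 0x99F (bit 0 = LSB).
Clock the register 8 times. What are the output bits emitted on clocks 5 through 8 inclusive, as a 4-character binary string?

reg_0 = 0x99F
clock 1: out=1, reg = 0x4CF
clock 2: out=1, reg = 0x267
clock 3: out=1, reg = 0x933
clock 4: out=1, reg = 0xC99
clock 5: out=1, reg = 0x64C
clock 6: out=0, reg = 0x326
clock 7: out=0, reg = 0x193
clock 8: out=1, reg = 0x0C9

1001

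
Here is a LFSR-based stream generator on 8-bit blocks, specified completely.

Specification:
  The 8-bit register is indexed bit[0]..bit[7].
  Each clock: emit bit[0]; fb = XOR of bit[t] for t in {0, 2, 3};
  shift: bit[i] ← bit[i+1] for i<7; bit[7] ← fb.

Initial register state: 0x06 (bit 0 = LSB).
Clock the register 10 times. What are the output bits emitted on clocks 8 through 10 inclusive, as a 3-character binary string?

011

reg_0 = 0x06
clock 1: out=0, reg = 0x83
clock 2: out=1, reg = 0xC1
clock 3: out=1, reg = 0xE0
clock 4: out=0, reg = 0x70
clock 5: out=0, reg = 0x38
clock 6: out=0, reg = 0x9C
clock 7: out=0, reg = 0x4E
clock 8: out=0, reg = 0x27
clock 9: out=1, reg = 0x13
clock 10: out=1, reg = 0x89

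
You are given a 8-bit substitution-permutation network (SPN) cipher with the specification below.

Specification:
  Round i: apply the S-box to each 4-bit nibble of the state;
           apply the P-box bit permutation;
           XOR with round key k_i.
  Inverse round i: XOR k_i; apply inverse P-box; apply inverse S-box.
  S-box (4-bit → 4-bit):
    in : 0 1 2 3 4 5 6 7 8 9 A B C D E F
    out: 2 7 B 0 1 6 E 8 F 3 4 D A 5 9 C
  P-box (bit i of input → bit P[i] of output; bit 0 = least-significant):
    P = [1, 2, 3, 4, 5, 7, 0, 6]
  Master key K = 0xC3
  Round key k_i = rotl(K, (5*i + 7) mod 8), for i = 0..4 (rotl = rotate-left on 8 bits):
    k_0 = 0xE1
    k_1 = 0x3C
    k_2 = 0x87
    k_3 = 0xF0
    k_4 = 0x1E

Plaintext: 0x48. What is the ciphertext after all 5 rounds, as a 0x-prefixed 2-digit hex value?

s_0 = plaintext = 0x48
s_1 = Round(s_0, k_0) = 0xDF
s_2 = Round(s_1, k_1) = 0x05
s_3 = Round(s_2, k_2) = 0x0B
s_4 = Round(s_3, k_3) = 0x6A
s_5 = Round(s_4, k_4) = 0xD7

0xD7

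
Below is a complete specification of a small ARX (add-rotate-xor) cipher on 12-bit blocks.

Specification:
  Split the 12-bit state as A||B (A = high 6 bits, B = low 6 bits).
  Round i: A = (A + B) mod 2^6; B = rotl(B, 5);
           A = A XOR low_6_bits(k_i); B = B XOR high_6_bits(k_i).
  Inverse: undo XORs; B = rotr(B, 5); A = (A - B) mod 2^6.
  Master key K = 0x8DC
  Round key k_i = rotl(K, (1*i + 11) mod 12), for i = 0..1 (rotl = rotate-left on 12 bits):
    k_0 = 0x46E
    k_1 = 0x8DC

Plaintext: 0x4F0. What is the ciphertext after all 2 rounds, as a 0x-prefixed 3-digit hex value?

s_0 = plaintext = 0x4F0
s_1 = Round(s_0, k_0) = 0xB49
s_2 = Round(s_1, k_1) = 0xA87

0xA87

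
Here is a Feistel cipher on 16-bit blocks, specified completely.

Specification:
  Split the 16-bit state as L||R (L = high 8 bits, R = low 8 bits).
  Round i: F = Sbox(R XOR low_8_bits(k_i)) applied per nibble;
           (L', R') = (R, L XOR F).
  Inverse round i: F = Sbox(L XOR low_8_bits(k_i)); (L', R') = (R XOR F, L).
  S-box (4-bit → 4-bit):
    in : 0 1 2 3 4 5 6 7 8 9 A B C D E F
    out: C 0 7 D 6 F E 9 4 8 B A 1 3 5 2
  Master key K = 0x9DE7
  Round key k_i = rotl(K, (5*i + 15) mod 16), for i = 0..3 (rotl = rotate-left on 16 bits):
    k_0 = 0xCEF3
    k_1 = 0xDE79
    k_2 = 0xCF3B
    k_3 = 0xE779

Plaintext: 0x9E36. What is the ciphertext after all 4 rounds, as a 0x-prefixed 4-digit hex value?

s_0 = plaintext = 0x9E36
s_1 = Round(s_0, k_0) = 0x3681
s_2 = Round(s_1, k_1) = 0x8112
s_3 = Round(s_2, k_2) = 0x12F9
s_4 = Round(s_3, k_3) = 0xF95E

0xF95E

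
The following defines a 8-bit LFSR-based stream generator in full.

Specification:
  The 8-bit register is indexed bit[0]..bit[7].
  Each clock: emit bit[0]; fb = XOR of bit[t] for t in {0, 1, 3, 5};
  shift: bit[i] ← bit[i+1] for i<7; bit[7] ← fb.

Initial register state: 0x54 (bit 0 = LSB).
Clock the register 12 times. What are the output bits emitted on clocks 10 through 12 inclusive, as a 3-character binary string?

110

reg_0 = 0x54
clock 1: out=0, reg = 0x2A
clock 2: out=0, reg = 0x95
clock 3: out=1, reg = 0xCA
clock 4: out=0, reg = 0x65
clock 5: out=1, reg = 0x32
clock 6: out=0, reg = 0x19
clock 7: out=1, reg = 0x0C
clock 8: out=0, reg = 0x86
clock 9: out=0, reg = 0xC3
clock 10: out=1, reg = 0x61
clock 11: out=1, reg = 0x30
clock 12: out=0, reg = 0x98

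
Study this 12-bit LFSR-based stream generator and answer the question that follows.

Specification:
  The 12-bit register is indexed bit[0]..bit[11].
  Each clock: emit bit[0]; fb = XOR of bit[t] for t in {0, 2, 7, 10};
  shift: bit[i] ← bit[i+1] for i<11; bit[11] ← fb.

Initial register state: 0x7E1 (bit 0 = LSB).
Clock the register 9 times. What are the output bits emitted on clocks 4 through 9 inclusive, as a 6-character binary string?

reg_0 = 0x7E1
clock 1: out=1, reg = 0xBF0
clock 2: out=0, reg = 0xDF8
clock 3: out=0, reg = 0x6FC
clock 4: out=0, reg = 0xB7E
clock 5: out=0, reg = 0xDBF
clock 6: out=1, reg = 0x6DF
clock 7: out=1, reg = 0x36F
clock 8: out=1, reg = 0x1B7
clock 9: out=1, reg = 0x8DB

001111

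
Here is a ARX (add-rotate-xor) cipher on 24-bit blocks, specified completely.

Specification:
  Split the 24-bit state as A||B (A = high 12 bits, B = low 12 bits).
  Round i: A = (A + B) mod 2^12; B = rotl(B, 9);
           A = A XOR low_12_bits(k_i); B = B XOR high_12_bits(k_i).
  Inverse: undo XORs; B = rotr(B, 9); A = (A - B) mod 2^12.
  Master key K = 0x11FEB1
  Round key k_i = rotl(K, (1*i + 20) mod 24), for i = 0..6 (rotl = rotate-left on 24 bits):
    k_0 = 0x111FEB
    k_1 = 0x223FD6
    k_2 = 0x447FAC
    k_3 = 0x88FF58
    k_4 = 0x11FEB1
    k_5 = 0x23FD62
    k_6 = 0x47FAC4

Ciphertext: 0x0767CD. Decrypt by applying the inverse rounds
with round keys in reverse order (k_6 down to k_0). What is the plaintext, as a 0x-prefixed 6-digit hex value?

0x5D4501

s_0 = ciphertext = 0x0767CD
s_1 = InvRound(s_0, k_6) = 0xD21D91
s_2 = InvRound(s_1, k_5) = 0x2CCD77
s_3 = InvRound(s_2, k_4) = 0x937346
s_4 = InvRound(s_3, k_3) = 0x822E4D
s_5 = InvRound(s_4, k_2) = 0x739055
s_6 = InvRound(s_5, k_1) = 0x53E3B1
s_7 = InvRound(s_6, k_0) = 0x5D4501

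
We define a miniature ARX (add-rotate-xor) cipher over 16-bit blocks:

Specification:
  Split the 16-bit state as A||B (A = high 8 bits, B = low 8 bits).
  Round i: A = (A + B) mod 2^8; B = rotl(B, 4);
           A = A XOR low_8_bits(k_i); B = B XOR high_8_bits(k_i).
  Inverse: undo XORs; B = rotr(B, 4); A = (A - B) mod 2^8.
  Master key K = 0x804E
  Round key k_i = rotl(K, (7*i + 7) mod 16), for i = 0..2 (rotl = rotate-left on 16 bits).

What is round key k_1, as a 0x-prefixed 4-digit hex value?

0xA013

K = 0x804E
k_0 = rotl(K, (7*0+7) mod 16) = rotl(K, 7) = 0x2740
k_1 = rotl(K, (7*1+7) mod 16) = rotl(K, 14) = 0xA013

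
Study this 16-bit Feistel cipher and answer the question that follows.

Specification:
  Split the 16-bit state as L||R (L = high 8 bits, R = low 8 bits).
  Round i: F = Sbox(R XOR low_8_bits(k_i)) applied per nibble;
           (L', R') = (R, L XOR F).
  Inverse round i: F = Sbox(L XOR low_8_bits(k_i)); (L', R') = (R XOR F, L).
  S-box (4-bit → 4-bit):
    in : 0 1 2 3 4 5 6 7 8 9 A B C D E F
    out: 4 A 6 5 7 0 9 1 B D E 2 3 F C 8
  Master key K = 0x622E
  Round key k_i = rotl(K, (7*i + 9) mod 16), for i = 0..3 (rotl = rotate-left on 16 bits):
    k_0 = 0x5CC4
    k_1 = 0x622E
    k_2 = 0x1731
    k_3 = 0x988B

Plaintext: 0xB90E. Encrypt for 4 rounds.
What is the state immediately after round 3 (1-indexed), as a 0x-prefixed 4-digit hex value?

0xE371

s_0 = plaintext = 0xB90E
s_1 = Round(s_0, k_0) = 0x0E87
s_2 = Round(s_1, k_1) = 0x87E3
s_3 = Round(s_2, k_2) = 0xE371
s_4 = Round(s_3, k_3) = 0x716D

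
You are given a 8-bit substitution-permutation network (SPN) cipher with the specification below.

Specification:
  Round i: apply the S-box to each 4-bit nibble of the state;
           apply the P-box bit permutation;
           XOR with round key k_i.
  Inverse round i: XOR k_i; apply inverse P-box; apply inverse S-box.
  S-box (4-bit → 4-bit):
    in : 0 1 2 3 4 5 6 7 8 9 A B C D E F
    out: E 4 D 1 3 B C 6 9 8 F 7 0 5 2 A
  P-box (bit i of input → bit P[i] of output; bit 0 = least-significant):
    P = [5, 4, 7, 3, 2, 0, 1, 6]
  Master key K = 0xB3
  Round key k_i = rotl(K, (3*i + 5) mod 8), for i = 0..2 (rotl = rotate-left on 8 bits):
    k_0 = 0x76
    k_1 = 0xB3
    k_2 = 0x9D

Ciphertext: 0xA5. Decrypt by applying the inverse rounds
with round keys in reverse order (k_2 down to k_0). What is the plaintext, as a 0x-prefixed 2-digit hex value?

0x6E

s_0 = ciphertext = 0xA5
s_1 = InvRound(s_0, k_2) = 0xC5
s_2 = InvRound(s_1, k_1) = 0x24
s_3 = InvRound(s_2, k_0) = 0x6E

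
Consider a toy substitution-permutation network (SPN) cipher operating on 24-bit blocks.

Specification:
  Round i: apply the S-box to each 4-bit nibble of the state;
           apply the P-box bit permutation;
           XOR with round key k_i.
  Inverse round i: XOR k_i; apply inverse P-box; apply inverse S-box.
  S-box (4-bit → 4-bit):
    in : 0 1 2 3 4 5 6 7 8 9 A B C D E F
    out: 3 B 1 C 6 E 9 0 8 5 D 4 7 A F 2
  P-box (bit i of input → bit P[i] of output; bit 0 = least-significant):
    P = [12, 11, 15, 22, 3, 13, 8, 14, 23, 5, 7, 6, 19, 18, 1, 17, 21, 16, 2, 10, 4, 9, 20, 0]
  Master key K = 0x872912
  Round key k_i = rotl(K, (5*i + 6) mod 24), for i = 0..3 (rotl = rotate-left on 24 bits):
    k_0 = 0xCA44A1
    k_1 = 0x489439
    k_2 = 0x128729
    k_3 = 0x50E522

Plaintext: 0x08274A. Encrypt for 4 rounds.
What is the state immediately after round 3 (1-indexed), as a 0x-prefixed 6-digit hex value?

s_0 = plaintext = 0x08274A
s_1 = Round(s_0, k_0) = 0x82F3B1
s_2 = Round(s_1, k_1) = 0x2C8DF8
s_3 = Round(s_2, k_2) = 0x71A75D
s_4 = Round(s_3, k_3) = 0x3B8820

0x71A75D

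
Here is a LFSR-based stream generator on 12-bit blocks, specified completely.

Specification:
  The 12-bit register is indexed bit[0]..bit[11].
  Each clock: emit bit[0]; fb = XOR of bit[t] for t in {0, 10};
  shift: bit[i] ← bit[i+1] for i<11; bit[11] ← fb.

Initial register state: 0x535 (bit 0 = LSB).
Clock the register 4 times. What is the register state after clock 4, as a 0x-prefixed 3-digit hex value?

0x453

reg_0 = 0x535
clock 1: out=1, reg = 0x29A
clock 2: out=0, reg = 0x14D
clock 3: out=1, reg = 0x8A6
clock 4: out=0, reg = 0x453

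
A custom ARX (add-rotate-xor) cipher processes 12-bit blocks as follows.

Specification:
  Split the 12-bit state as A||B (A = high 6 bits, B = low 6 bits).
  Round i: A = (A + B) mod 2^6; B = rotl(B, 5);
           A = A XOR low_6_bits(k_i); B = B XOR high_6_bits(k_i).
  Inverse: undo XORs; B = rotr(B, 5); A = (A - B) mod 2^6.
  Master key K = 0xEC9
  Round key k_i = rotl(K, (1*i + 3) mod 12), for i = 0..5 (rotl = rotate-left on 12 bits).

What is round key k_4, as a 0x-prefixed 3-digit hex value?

0x4F6

K = 0xEC9
k_0 = rotl(K, (1*0+3) mod 12) = rotl(K, 3) = 0x64F
k_1 = rotl(K, (1*1+3) mod 12) = rotl(K, 4) = 0xC9E
k_2 = rotl(K, (1*2+3) mod 12) = rotl(K, 5) = 0x93D
k_3 = rotl(K, (1*3+3) mod 12) = rotl(K, 6) = 0x27B
k_4 = rotl(K, (1*4+3) mod 12) = rotl(K, 7) = 0x4F6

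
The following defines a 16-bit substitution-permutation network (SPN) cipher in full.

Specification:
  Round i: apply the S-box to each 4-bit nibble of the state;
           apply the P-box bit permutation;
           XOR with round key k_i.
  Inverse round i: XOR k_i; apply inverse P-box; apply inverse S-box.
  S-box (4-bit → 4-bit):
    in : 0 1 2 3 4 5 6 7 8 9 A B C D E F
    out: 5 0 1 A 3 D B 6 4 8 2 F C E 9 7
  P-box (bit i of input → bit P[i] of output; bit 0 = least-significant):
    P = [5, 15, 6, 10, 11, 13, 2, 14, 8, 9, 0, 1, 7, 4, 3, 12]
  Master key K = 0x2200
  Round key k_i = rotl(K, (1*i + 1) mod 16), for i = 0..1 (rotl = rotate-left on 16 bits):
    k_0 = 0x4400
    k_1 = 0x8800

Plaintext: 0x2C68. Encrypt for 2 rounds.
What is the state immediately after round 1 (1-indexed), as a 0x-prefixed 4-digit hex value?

0x2CC3

s_0 = plaintext = 0x2C68
s_1 = Round(s_0, k_0) = 0x2CC3
s_2 = Round(s_1, k_1) = 0x4C87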